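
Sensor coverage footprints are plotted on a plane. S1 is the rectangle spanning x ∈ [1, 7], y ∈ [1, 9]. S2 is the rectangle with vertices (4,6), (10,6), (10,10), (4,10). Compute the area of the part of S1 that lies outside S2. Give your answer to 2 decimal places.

39.00

|S1∩S2|: x∈[4,7], y∈[6,9] → 3·3 = 9.
|S1| = 48.
|S1 ∖ S2| = |S1| − |S1∩S2| = 48 − 9 = 39.00.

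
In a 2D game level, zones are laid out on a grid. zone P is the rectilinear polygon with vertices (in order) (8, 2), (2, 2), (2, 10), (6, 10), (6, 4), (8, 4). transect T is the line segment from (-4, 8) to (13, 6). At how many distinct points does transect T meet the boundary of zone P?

The segment meets the boundary at (6,6.824), (2,7.294).

2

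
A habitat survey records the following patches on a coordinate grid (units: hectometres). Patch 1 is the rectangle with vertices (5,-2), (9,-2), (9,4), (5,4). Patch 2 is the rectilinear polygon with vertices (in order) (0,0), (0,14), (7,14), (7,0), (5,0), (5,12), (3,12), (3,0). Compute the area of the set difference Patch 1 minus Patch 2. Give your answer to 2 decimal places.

|Patch 1| = 24, |Patch 1∩Patch 2| = 8.
|Patch 1 ∖ Patch 2| = |Patch 1| − |Patch 1∩Patch 2| = 24 − 8 = 16.00.

16.00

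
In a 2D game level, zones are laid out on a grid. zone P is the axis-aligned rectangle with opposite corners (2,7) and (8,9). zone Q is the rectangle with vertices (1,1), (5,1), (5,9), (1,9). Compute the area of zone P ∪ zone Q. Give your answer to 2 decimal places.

38.00

By inclusion–exclusion:
Individual areas: |zone P| = 12, |zone Q| = 32.
|zone P∩zone Q|: x∈[2,5], y∈[7,9] → 3·2 = 6.
|zone P ∪ zone Q| = 44 − 6 = 38.00.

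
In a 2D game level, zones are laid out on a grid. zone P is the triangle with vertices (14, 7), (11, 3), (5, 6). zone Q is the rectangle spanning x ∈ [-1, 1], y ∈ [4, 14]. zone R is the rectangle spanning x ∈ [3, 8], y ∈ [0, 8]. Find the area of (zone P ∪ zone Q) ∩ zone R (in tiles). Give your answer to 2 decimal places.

2.75

The region (zone P ∪ zone Q) ∩ zone R is the polygon with vertices (5,6), (8,6.333), (8,4.5).
By the shoelace formula its area is 2.75.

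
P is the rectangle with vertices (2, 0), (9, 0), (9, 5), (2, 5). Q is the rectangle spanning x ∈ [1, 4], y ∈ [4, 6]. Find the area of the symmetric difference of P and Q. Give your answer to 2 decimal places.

|P∩Q|: x∈[2,4], y∈[4,5] → 2·1 = 2.
|P △ Q| = |P| + |Q| − 2·|P∩Q| = 35 + 6 − 4 = 37.00.

37.00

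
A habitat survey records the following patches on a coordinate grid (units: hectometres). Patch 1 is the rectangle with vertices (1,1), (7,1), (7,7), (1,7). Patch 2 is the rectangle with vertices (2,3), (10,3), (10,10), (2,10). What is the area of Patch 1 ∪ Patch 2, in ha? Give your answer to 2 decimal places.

By inclusion–exclusion:
Individual areas: |Patch 1| = 36, |Patch 2| = 56.
|Patch 1∩Patch 2|: x∈[2,7], y∈[3,7] → 5·4 = 20.
|Patch 1 ∪ Patch 2| = 92 − 20 = 72.00.

72.00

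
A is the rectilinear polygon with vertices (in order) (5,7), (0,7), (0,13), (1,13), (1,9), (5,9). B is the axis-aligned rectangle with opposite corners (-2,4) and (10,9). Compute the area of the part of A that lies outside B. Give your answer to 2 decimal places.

|A| = 14, |A∩B| = 10.
|A ∖ B| = |A| − |A∩B| = 14 − 10 = 4.00.

4.00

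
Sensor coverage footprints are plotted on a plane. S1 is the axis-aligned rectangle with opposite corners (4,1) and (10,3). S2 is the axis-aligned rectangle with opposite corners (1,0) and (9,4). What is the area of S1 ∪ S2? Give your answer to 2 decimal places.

By inclusion–exclusion:
Individual areas: |S1| = 12, |S2| = 32.
|S1∩S2|: x∈[4,9], y∈[1,3] → 5·2 = 10.
|S1 ∪ S2| = 44 − 10 = 34.00.

34.00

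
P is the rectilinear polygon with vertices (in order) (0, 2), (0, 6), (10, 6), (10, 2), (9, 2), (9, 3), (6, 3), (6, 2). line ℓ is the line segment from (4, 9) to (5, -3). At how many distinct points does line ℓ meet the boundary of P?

The segment meets the boundary at (4.583,2), (4.25,6).

2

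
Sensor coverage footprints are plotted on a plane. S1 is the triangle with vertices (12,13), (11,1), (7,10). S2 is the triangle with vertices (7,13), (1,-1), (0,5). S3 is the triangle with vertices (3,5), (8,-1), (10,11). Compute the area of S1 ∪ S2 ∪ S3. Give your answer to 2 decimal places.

By inclusion–exclusion:
Individual areas: |S1| = 28.5, |S2| = 25, |S3| = 36.
|S1∩S2| = 0.
|S1∩S3| = 6.0251.
|S2∩S3| = 0.3506.
|S1∩S2∩S3| = 0.
|S1 ∪ S2 ∪ S3| = 89.5 − 6.3757 + 0 = 83.12.

83.12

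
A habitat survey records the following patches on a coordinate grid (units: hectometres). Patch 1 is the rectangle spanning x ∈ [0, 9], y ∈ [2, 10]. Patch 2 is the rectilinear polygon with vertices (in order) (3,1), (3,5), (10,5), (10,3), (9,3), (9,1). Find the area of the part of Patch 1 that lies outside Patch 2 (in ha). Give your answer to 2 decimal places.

54.00

|Patch 1| = 72, |Patch 1∩Patch 2| = 18.
|Patch 1 ∖ Patch 2| = |Patch 1| − |Patch 1∩Patch 2| = 72 − 18 = 54.00.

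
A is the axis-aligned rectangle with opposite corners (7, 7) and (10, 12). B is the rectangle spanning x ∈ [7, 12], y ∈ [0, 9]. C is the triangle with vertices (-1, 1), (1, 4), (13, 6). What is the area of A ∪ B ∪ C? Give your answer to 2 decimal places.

By inclusion–exclusion:
Individual areas: |A| = 15, |B| = 45, |C| = 16.
|A∩B|: x∈[7,10], y∈[7,9] → 3·2 = 6.
|A∩C| = 0.
|B∩C| = 3.3333.
|A∩B∩C| = 0.
|A ∪ B ∪ C| = 76 − 9.3333 + 0 = 66.67.

66.67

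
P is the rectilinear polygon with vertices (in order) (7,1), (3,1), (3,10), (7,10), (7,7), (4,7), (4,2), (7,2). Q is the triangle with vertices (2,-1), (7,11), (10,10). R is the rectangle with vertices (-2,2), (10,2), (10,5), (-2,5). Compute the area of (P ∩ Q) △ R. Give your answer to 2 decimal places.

|P ∩ Q| = 4.5432.
|(P ∩ Q) ∩ R| = 0.675.
|(P ∩ Q) △ R| = 4.5432 + 36 − 1.35 = 39.19.

39.19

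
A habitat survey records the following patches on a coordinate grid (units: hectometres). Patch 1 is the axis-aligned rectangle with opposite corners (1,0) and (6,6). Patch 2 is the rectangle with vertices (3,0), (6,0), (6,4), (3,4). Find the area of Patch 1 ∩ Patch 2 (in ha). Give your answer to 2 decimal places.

|Patch 1∩Patch 2|: x∈[3,6], y∈[0,4] → 3·4 = 12.

12.00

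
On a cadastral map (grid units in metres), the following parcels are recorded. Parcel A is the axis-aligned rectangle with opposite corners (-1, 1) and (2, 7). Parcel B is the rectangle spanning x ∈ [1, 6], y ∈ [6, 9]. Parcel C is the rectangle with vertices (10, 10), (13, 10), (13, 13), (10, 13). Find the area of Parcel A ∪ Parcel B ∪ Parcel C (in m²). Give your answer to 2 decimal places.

By inclusion–exclusion:
Individual areas: |Parcel A| = 18, |Parcel B| = 15, |Parcel C| = 9.
|Parcel A∩Parcel B|: x∈[1,2], y∈[6,7] → 1·1 = 1.
|Parcel A∩Parcel C| = 0 (no overlap).
|Parcel B∩Parcel C| = 0 (no overlap).
|Parcel A∩Parcel B∩Parcel C| = 0.
|Parcel A ∪ Parcel B ∪ Parcel C| = 42 − 1 + 0 = 41.00.

41.00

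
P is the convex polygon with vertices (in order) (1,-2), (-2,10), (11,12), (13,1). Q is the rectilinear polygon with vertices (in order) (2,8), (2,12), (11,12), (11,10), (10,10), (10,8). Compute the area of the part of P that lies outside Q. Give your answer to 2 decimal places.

122.23

|P| = 150, |P∩Q| = 27.7692.
|P ∖ Q| = |P| − |P∩Q| = 150 − 27.7692 = 122.23.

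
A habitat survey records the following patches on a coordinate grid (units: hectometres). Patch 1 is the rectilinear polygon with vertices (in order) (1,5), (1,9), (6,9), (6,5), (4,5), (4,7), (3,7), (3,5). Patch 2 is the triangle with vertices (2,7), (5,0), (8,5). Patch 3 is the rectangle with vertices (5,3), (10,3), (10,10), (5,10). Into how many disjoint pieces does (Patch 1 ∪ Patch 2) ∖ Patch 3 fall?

1

(Patch 1 ∪ Patch 2) ∖ Patch 3 is a single connected region.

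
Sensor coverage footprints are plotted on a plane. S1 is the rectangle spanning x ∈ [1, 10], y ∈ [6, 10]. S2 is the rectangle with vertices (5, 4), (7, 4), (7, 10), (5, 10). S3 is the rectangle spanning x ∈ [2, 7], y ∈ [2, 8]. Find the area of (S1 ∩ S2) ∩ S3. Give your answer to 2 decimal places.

The region (S1 ∩ S2) ∩ S3 is the polygon with vertices (7,6), (5,6), (5,8), (7,8).
By the shoelace formula its area is 4.00.

4.00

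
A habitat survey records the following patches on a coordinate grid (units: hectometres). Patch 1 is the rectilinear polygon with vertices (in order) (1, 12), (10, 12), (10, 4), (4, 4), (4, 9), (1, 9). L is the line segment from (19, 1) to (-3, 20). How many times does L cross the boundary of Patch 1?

2

The segment meets the boundary at (6.263,12), (10,8.773).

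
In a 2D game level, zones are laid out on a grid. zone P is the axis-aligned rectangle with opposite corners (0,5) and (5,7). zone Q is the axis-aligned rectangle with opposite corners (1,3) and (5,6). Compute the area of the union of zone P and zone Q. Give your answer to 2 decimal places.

By inclusion–exclusion:
Individual areas: |zone P| = 10, |zone Q| = 12.
|zone P∩zone Q|: x∈[1,5], y∈[5,6] → 4·1 = 4.
|zone P ∪ zone Q| = 22 − 4 = 18.00.

18.00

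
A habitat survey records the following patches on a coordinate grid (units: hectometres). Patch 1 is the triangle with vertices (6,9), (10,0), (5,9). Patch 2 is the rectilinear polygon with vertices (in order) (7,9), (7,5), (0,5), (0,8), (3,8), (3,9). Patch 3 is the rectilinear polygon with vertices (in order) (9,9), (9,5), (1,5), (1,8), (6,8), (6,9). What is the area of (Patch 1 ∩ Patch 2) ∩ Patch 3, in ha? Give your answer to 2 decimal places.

1.75

The region (Patch 1 ∩ Patch 2) ∩ Patch 3 is the polygon with vertices (7,5.4), (5.556,8), (6,8), (6,9), (7,6.75).
By the shoelace formula its area is 1.75.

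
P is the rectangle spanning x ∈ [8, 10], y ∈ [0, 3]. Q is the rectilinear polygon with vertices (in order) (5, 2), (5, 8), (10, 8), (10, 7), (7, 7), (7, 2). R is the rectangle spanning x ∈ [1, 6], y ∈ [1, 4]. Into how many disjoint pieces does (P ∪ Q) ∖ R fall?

2

(P ∪ Q) ∖ R splits into 2 disjoint pieces (area 6, area 13).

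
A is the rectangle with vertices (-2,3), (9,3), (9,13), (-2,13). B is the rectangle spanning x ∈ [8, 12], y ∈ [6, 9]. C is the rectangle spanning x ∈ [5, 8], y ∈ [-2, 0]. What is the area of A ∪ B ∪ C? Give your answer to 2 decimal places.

125.00

By inclusion–exclusion:
Individual areas: |A| = 110, |B| = 12, |C| = 6.
|A∩B|: x∈[8,9], y∈[6,9] → 1·3 = 3.
|A∩C| = 0 (no overlap).
|B∩C| = 0 (no overlap).
|A∩B∩C| = 0.
|A ∪ B ∪ C| = 128 − 3 + 0 = 125.00.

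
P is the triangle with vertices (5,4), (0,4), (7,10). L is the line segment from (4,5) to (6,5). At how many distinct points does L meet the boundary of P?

The segment meets the boundary at (5.333,5).

1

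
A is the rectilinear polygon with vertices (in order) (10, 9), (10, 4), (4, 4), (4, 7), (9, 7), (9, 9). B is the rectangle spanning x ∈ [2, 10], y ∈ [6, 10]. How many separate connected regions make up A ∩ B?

A ∩ B is a single connected region.

1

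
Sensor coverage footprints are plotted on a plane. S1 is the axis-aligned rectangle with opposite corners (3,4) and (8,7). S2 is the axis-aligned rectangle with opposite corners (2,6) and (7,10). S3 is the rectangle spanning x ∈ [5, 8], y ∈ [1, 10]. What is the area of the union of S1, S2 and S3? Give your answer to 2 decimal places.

43.00

By inclusion–exclusion:
Individual areas: |S1| = 15, |S2| = 20, |S3| = 27.
|S1∩S2|: x∈[3,7], y∈[6,7] → 4·1 = 4.
|S1∩S3|: x∈[5,8], y∈[4,7] → 3·3 = 9.
|S2∩S3|: x∈[5,7], y∈[6,10] → 2·4 = 8.
|S1∩S2∩S3| = 2.
|S1 ∪ S2 ∪ S3| = 62 − 21 + 2 = 43.00.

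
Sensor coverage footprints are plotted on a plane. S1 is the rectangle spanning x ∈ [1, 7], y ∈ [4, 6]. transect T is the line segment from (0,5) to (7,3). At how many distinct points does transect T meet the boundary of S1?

2

The segment meets the boundary at (3.5,4), (1,4.714).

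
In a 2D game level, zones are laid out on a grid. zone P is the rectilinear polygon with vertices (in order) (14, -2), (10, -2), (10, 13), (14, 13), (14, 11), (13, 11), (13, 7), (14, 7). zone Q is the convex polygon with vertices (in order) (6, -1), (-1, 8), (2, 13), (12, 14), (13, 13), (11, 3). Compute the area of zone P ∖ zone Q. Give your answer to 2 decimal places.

|zone P| = 56, |zone P∩zone Q| = 20.4.
|zone P ∖ zone Q| = |zone P| − |zone P∩zone Q| = 56 − 20.4 = 35.60.

35.60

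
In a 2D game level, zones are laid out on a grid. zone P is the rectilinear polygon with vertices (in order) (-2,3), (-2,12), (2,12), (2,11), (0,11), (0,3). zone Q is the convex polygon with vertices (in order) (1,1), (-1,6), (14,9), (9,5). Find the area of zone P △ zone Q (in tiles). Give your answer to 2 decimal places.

|zone P| = 20, |zone Q| = 46.5, |zone P∩zone Q| = 1.35.
|zone P △ zone Q| = |zone P| + |zone Q| − 2·|zone P∩zone Q| = 20 + 46.5 − 2.7 = 63.80.

63.80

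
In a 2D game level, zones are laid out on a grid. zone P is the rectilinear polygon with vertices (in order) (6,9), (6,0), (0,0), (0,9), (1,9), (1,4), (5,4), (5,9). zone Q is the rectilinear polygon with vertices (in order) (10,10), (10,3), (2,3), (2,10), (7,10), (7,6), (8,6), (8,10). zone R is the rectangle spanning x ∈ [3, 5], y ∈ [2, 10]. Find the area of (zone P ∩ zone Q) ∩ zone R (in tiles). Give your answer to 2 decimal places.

|zone P ∩ zone Q| = 9.
|(zone P ∩ zone Q) ∩ zone R| = 2.00.

2.00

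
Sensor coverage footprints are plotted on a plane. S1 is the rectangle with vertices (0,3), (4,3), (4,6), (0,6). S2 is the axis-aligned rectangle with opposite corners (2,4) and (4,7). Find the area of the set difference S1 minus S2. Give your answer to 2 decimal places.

|S1∩S2|: x∈[2,4], y∈[4,6] → 2·2 = 4.
|S1| = 12.
|S1 ∖ S2| = |S1| − |S1∩S2| = 12 − 4 = 8.00.

8.00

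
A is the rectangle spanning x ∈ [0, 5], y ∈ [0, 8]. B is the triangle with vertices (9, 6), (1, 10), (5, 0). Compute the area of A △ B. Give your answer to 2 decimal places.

46.40

|A| = 40, |B| = 32, |A∩B| = 12.8.
|A △ B| = |A| + |B| − 2·|A∩B| = 40 + 32 − 25.6 = 46.40.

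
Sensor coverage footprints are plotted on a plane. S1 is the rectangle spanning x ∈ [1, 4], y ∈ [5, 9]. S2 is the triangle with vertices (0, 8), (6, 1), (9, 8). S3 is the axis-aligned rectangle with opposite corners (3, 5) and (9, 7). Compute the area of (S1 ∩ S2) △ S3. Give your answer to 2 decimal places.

|S1 ∩ S2| = 7.5595.
|(S1 ∩ S2) ∩ S3| = 2.
|(S1 ∩ S2) △ S3| = 7.5595 + 12 − 4 = 15.56.

15.56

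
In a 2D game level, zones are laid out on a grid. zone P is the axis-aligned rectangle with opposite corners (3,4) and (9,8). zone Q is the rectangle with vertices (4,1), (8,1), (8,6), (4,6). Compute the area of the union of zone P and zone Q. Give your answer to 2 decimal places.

By inclusion–exclusion:
Individual areas: |zone P| = 24, |zone Q| = 20.
|zone P∩zone Q|: x∈[4,8], y∈[4,6] → 4·2 = 8.
|zone P ∪ zone Q| = 44 − 8 = 36.00.

36.00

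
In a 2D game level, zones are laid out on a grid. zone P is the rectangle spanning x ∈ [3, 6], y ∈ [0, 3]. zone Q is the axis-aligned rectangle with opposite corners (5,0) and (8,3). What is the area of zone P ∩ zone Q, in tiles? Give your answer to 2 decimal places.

3.00

|zone P∩zone Q|: x∈[5,6], y∈[0,3] → 1·3 = 3.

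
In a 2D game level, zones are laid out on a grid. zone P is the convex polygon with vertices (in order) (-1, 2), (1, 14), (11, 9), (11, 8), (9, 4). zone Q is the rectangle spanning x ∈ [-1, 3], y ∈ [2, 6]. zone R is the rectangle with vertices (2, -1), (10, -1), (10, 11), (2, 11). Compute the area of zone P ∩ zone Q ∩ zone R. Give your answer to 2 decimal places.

3.30

The intersection is the polygon with vertices (3,6), (3,2.8), (2,2.6), (2,6).
By the shoelace formula its area is 3.30.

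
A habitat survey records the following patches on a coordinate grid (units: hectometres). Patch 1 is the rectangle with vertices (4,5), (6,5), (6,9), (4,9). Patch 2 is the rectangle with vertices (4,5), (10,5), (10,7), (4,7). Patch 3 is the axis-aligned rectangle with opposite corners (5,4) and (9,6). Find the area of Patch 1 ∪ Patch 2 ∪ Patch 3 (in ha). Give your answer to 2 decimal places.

20.00

By inclusion–exclusion:
Individual areas: |Patch 1| = 8, |Patch 2| = 12, |Patch 3| = 8.
|Patch 1∩Patch 2|: x∈[4,6], y∈[5,7] → 2·2 = 4.
|Patch 1∩Patch 3|: x∈[5,6], y∈[5,6] → 1·1 = 1.
|Patch 2∩Patch 3|: x∈[5,9], y∈[5,6] → 4·1 = 4.
|Patch 1∩Patch 2∩Patch 3| = 1.
|Patch 1 ∪ Patch 2 ∪ Patch 3| = 28 − 9 + 1 = 20.00.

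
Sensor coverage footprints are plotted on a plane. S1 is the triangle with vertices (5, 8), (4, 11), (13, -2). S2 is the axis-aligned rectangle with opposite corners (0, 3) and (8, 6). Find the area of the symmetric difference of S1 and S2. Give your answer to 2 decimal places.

28.97

|S1| = 7, |S2| = 24, |S1∩S2| = 1.0156.
|S1 △ S2| = |S1| + |S2| − 2·|S1∩S2| = 7 + 24 − 2.0312 = 28.97.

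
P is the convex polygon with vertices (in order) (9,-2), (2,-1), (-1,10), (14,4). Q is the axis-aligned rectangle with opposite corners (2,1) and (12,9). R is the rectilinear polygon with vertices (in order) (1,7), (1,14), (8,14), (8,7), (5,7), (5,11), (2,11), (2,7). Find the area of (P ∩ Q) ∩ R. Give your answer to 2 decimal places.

|P ∩ Q| = 57.85.
|(P ∩ Q) ∩ R| = 0.45.

0.45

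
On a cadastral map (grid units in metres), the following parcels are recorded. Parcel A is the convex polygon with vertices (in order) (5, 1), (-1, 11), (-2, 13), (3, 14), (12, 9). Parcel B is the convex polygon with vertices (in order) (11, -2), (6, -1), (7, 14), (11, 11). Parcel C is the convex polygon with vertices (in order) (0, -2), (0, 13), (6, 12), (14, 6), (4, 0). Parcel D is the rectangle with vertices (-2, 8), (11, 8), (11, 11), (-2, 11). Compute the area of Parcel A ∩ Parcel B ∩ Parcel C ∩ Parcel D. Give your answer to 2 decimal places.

The intersection is the polygon with vertices (6.8,11), (7.333,11), (11,8.25), (11,8), (6.6,8).
By the shoelace formula its area is 7.86.

7.86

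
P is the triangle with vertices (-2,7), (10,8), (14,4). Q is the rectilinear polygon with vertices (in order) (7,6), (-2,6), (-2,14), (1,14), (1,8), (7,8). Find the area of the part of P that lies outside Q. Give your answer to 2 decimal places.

16.29

|P| = 26, |P∩Q| = 9.7083.
|P ∖ Q| = |P| − |P∩Q| = 26 − 9.7083 = 16.29.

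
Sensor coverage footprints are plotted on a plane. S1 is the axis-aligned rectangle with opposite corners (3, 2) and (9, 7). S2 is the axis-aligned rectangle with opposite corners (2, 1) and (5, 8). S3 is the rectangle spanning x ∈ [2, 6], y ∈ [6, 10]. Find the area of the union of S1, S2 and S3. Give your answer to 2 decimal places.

By inclusion–exclusion:
Individual areas: |S1| = 30, |S2| = 21, |S3| = 16.
|S1∩S2|: x∈[3,5], y∈[2,7] → 2·5 = 10.
|S1∩S3|: x∈[3,6], y∈[6,7] → 3·1 = 3.
|S2∩S3|: x∈[2,5], y∈[6,8] → 3·2 = 6.
|S1∩S2∩S3| = 2.
|S1 ∪ S2 ∪ S3| = 67 − 19 + 2 = 50.00.

50.00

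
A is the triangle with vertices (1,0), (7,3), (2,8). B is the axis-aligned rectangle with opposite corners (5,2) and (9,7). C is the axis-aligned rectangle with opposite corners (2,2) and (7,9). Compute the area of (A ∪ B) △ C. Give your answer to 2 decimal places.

|A ∪ B| = 39.5.
|(A ∪ B) ∩ C| = 23.5.
|(A ∪ B) △ C| = 39.5 + 35 − 47 = 27.50.

27.50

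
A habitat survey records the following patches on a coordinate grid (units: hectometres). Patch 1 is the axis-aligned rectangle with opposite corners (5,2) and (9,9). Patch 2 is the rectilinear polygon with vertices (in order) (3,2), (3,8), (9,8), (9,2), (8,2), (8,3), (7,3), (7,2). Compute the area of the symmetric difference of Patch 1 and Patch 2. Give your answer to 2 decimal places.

17.00

|Patch 1| = 28, |Patch 2| = 35, |Patch 1∩Patch 2| = 23.
|Patch 1 △ Patch 2| = |Patch 1| + |Patch 2| − 2·|Patch 1∩Patch 2| = 28 + 35 − 46 = 17.00.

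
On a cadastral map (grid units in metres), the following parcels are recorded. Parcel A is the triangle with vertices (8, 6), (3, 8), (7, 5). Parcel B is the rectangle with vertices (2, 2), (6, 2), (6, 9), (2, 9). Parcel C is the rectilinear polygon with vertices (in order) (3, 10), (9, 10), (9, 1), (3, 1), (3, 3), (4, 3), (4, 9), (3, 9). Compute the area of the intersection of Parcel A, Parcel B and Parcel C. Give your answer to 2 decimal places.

The intersection is the polygon with vertices (6,6.8), (6,5.75), (4,7.25), (4,7.6).
By the shoelace formula its area is 1.40.

1.40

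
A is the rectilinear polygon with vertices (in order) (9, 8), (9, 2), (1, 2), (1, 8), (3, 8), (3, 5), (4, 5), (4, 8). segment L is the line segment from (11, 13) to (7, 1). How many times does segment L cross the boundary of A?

2

The segment meets the boundary at (7.333,2), (9,7).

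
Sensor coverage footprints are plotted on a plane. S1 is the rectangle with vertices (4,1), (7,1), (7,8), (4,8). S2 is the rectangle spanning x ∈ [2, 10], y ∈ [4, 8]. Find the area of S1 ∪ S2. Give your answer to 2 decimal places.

By inclusion–exclusion:
Individual areas: |S1| = 21, |S2| = 32.
|S1∩S2|: x∈[4,7], y∈[4,8] → 3·4 = 12.
|S1 ∪ S2| = 53 − 12 = 41.00.

41.00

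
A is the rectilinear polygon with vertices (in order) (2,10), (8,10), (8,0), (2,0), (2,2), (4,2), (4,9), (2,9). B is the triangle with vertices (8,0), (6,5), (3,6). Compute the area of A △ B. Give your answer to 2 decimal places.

40.37

|A| = 46, |B| = 6.5, |A∩B| = 6.0667.
|A △ B| = |A| + |B| − 2·|A∩B| = 46 + 6.5 − 12.1333 = 40.37.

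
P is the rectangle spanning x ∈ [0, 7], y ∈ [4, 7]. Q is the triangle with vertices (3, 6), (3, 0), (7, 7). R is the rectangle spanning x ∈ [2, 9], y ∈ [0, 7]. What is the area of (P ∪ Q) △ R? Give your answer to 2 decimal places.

35.43

|P ∪ Q| = 25.5714.
|(P ∪ Q) ∩ R| = 19.5714.
|(P ∪ Q) △ R| = 25.5714 + 49 − 39.1429 = 35.43.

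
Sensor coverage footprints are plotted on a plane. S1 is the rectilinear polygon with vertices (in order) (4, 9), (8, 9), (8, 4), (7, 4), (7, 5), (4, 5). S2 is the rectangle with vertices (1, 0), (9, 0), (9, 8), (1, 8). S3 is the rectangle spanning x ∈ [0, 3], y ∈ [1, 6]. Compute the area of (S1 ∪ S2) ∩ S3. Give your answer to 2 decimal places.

The region (S1 ∪ S2) ∩ S3 is the polygon with vertices (1,6), (3,6), (3,1), (1,1).
By the shoelace formula its area is 10.00.

10.00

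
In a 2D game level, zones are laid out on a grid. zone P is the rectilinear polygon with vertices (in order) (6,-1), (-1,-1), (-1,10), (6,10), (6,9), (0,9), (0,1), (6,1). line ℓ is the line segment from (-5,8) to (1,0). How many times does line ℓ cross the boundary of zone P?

The segment meets the boundary at (0.25,1), (0,1.333), (-1,2.667).

3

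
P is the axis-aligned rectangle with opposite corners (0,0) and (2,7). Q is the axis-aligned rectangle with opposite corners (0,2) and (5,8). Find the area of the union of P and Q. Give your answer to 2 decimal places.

34.00

By inclusion–exclusion:
Individual areas: |P| = 14, |Q| = 30.
|P∩Q|: x∈[0,2], y∈[2,7] → 2·5 = 10.
|P ∪ Q| = 44 − 10 = 34.00.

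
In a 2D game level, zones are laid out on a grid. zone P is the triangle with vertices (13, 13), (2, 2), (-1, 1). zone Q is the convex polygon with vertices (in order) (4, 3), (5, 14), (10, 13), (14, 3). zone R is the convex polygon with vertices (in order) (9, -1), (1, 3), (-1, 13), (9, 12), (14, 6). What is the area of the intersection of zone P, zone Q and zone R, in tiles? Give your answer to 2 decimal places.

The intersection is the polygon with vertices (4.225,5.479), (10.181,10.583), (10.364,10.364), (4.1,4.1).
By the shoelace formula its area is 5.05.

5.05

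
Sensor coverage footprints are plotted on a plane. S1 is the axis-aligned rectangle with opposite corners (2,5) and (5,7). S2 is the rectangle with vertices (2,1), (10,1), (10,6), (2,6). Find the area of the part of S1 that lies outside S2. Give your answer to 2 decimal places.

3.00

|S1∩S2|: x∈[2,5], y∈[5,6] → 3·1 = 3.
|S1| = 6.
|S1 ∖ S2| = |S1| − |S1∩S2| = 6 − 3 = 3.00.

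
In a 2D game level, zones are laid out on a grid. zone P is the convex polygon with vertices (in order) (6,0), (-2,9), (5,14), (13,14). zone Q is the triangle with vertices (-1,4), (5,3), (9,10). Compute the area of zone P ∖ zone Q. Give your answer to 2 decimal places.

87.98

|zone P| = 107.5, |zone P∩zone Q| = 19.5181.
|zone P ∖ zone Q| = |zone P| − |zone P∩zone Q| = 107.5 − 19.5181 = 87.98.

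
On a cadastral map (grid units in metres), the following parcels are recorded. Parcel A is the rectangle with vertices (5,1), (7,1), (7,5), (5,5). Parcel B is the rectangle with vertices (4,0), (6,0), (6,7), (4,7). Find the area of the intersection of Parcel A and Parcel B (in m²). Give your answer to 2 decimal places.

4.00

|Parcel A∩Parcel B|: x∈[5,6], y∈[1,5] → 1·4 = 4.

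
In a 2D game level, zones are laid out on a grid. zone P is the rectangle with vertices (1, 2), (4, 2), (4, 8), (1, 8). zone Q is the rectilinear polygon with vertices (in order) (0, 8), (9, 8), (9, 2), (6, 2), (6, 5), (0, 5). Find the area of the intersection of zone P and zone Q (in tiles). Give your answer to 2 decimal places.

The intersection is the polygon with vertices (4,5), (1,5), (1,8), (4,8).
By the shoelace formula its area is 9.00.

9.00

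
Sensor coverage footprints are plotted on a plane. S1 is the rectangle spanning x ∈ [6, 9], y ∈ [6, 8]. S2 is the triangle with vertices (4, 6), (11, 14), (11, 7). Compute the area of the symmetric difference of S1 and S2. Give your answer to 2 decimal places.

21.50

|S1| = 6, |S2| = 24.5, |S1∩S2| = 4.5.
|S1 △ S2| = |S1| + |S2| − 2·|S1∩S2| = 6 + 24.5 − 9 = 21.50.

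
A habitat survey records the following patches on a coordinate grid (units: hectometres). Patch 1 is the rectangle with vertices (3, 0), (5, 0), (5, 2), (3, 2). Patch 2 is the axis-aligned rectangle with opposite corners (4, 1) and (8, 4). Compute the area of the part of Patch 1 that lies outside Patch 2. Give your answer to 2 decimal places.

|Patch 1∩Patch 2|: x∈[4,5], y∈[1,2] → 1·1 = 1.
|Patch 1| = 4.
|Patch 1 ∖ Patch 2| = |Patch 1| − |Patch 1∩Patch 2| = 4 − 1 = 3.00.

3.00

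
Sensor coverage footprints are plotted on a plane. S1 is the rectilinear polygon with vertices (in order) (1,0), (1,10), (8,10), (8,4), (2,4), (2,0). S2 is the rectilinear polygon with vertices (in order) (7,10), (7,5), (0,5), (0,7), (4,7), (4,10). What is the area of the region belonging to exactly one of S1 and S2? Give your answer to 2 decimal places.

27.00

|S1| = 46, |S2| = 23, |S1∩S2| = 21.
|S1 △ S2| = |S1| + |S2| − 2·|S1∩S2| = 46 + 23 − 42 = 27.00.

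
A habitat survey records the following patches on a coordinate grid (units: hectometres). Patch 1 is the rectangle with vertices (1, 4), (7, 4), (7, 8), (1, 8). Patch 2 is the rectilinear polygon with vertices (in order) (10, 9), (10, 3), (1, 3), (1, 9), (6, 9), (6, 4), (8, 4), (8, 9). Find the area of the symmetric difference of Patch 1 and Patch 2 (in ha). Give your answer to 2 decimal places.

|Patch 1| = 24, |Patch 2| = 44, |Patch 1∩Patch 2| = 20.
|Patch 1 △ Patch 2| = |Patch 1| + |Patch 2| − 2·|Patch 1∩Patch 2| = 24 + 44 − 40 = 28.00.

28.00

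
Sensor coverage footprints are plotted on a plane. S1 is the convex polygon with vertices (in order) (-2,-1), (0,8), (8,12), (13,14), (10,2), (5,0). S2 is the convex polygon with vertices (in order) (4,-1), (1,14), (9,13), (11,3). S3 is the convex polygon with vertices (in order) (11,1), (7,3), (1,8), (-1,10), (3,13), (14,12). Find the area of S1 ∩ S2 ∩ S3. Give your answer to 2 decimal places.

The intersection is the polygon with vertices (9.111,12.444), (10.667,4.667), (10.125,2.5), (9.133,1.933), (7,3), (2.44,6.8), (2,9), (8,12).
By the shoelace formula its area is 54.67.

54.67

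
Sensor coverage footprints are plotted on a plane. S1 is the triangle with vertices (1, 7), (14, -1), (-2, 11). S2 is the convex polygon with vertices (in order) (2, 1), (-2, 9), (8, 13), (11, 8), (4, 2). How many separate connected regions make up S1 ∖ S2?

S1 ∖ S2 splits into 2 disjoint pieces (area 3.8082, area 0.5853).

2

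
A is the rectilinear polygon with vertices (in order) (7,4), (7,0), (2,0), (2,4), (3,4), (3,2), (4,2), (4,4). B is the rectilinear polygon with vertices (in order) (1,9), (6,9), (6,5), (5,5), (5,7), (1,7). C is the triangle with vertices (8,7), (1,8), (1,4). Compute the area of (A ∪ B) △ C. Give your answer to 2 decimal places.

35.43

|A ∪ B| = 30.
|(A ∪ B) ∩ C| = 4.2857.
|(A ∪ B) △ C| = 30 + 14 − 8.5714 = 35.43.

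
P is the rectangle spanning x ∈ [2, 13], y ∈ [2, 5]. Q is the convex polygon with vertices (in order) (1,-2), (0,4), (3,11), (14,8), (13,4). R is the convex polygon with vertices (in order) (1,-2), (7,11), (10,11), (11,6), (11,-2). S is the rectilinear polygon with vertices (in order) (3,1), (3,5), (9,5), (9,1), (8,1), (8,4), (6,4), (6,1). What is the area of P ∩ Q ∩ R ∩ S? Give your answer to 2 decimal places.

12.36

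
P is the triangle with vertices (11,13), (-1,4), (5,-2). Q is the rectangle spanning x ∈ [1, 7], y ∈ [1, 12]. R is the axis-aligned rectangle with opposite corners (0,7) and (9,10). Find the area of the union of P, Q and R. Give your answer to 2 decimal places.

By inclusion–exclusion:
Individual areas: |P| = 63, |Q| = 66, |R| = 27.
|P∩Q| = 39.2.
|P∩R| = 11.8.
|Q∩R|: x∈[1,7], y∈[7,10] → 6·3 = 18.
|P∩Q∩R| = 6.
|P ∪ Q ∪ R| = 156 − 69 + 6 = 93.00.

93.00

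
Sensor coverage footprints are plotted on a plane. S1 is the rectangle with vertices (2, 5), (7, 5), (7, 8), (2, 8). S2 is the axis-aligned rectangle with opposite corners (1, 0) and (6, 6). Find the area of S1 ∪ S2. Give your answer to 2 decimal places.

41.00

By inclusion–exclusion:
Individual areas: |S1| = 15, |S2| = 30.
|S1∩S2|: x∈[2,6], y∈[5,6] → 4·1 = 4.
|S1 ∪ S2| = 45 − 4 = 41.00.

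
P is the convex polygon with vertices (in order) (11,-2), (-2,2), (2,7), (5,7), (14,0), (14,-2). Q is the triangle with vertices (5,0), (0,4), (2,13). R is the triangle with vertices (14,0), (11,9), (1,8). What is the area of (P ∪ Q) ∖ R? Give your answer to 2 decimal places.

76.20

|P ∪ Q| = 86.1923.
|(P ∪ Q) ∩ R| = 9.996.
|(P ∪ Q) ∖ R| = 86.1923 − 9.996 = 76.20.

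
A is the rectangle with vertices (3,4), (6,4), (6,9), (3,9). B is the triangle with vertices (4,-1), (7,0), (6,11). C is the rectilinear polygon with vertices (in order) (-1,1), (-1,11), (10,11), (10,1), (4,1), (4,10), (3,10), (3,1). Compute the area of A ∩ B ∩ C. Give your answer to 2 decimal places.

The intersection is the polygon with vertices (6,4), (4.833,4), (5.667,9), (6,9).
By the shoelace formula its area is 3.75.

3.75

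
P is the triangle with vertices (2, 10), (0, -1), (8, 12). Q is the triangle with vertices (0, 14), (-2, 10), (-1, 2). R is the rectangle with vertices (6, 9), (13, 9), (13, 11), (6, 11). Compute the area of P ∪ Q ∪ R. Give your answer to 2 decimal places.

By inclusion–exclusion:
Individual areas: |P| = 31, |Q| = 10, |R| = 14.
|P∩Q| = 0.
|P∩R| = 1.5385.
|Q∩R| = 0.
|P∩Q∩R| = 0.
|P ∪ Q ∪ R| = 55 − 1.5385 + 0 = 53.46.

53.46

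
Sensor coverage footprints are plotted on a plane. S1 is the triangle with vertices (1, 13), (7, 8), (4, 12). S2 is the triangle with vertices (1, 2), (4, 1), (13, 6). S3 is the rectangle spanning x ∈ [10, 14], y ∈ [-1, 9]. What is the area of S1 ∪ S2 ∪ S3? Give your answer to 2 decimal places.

By inclusion–exclusion:
Individual areas: |S1| = 4.5, |S2| = 12, |S3| = 40.
|S1∩S2| = 0.
|S1∩S3| = 0.
|S2∩S3| = 1.
|S1∩S2∩S3| = 0.
|S1 ∪ S2 ∪ S3| = 56.5 − 1 + 0 = 55.50.

55.50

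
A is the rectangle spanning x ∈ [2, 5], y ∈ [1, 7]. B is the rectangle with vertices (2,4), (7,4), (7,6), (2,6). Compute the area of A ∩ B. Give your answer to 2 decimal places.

|A∩B|: x∈[2,5], y∈[4,6] → 3·2 = 6.

6.00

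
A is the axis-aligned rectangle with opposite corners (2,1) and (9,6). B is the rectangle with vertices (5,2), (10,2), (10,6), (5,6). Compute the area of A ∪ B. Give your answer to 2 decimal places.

By inclusion–exclusion:
Individual areas: |A| = 35, |B| = 20.
|A∩B|: x∈[5,9], y∈[2,6] → 4·4 = 16.
|A ∪ B| = 55 − 16 = 39.00.

39.00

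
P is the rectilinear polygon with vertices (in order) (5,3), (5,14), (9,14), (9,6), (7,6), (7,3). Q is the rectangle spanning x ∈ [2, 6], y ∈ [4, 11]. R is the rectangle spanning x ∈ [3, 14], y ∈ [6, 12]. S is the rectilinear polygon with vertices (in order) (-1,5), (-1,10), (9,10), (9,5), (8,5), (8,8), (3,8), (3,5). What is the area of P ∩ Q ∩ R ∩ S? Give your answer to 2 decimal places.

2.00

The intersection is the polygon with vertices (6,8), (5,8), (5,10), (6,10).
By the shoelace formula its area is 2.00.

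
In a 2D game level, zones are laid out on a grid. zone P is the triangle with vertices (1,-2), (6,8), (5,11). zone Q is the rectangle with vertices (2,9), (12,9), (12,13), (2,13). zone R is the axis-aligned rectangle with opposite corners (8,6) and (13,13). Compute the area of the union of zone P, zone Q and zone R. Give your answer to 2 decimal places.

70.22

By inclusion–exclusion:
Individual areas: |zone P| = 12.5, |zone Q| = 40, |zone R| = 35.
|zone P∩zone Q| = 1.2821.
|zone P∩zone R| = 0.
|zone Q∩zone R|: x∈[8,12], y∈[9,13] → 4·4 = 16.
|zone P∩zone Q∩zone R| = 0.
|zone P ∪ zone Q ∪ zone R| = 87.5 − 17.2821 + 0 = 70.22.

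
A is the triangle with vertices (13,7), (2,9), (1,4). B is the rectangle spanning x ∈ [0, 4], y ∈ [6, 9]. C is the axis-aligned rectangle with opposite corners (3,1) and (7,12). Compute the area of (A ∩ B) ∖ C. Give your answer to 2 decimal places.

|A ∩ B| = 6.5364.
|(A ∩ B) ∩ C| = 2.7273.
|(A ∩ B) ∖ C| = 6.5364 − 2.7273 = 3.81.

3.81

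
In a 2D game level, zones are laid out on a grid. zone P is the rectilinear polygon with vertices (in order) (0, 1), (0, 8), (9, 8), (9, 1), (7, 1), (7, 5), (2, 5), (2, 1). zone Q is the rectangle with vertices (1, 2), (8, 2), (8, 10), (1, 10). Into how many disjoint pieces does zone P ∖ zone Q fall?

2

zone P ∖ zone Q splits into 2 disjoint pieces (area 8, area 8).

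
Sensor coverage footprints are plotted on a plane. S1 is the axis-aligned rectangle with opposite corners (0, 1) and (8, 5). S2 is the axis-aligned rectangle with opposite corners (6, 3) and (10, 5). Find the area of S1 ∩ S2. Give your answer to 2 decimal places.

4.00

|S1∩S2|: x∈[6,8], y∈[3,5] → 2·2 = 4.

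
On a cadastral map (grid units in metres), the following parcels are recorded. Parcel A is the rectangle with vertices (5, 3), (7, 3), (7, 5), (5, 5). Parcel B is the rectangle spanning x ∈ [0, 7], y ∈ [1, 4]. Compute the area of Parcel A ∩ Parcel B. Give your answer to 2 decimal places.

2.00

|Parcel A∩Parcel B|: x∈[5,7], y∈[3,4] → 2·1 = 2.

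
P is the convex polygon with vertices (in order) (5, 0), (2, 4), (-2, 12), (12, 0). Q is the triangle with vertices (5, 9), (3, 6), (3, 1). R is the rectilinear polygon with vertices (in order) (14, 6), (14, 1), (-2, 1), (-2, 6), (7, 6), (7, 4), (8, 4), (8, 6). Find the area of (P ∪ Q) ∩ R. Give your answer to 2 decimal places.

27.42

|P ∪ Q| = 47.243.
|(P ∪ Q) ∩ R| = 27.42.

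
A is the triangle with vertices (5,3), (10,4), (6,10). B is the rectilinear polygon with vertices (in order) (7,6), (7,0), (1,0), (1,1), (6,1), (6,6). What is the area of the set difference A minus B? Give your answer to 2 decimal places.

|A| = 17, |A∩B| = 2.7.
|A ∖ B| = |A| − |A∩B| = 17 − 2.7 = 14.30.

14.30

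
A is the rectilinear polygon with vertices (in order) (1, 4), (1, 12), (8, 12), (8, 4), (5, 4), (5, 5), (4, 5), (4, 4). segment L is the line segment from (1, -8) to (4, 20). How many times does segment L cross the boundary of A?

The segment meets the boundary at (3.143,12), (2.286,4).

2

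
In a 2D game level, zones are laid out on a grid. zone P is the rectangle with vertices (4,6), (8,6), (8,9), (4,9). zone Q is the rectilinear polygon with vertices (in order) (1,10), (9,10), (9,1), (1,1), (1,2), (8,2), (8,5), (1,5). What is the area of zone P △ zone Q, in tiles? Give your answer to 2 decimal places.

39.00

|zone P| = 12, |zone Q| = 51, |zone P∩zone Q| = 12.
|zone P △ zone Q| = |zone P| + |zone Q| − 2·|zone P∩zone Q| = 12 + 51 − 24 = 39.00.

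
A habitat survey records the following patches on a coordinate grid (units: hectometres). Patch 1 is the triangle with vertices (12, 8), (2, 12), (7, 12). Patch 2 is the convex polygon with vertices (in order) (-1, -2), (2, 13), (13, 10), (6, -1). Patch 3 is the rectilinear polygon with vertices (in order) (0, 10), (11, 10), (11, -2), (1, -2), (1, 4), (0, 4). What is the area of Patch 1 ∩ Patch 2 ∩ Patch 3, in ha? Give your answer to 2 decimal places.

The intersection is the polygon with vertices (11,8.8), (11,8.4), (7,10), (9.5,10).
By the shoelace formula its area is 2.30.

2.30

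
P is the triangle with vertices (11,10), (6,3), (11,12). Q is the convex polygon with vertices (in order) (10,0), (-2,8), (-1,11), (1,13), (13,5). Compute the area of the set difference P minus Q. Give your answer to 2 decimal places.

3.26

|P| = 5, |P∩Q| = 1.7437.
|P ∖ Q| = |P| − |P∩Q| = 5 − 1.7437 = 3.26.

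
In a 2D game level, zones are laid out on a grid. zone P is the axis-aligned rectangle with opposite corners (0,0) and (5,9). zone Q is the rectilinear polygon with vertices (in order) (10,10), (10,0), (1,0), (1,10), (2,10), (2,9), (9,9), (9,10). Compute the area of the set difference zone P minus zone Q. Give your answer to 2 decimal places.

|zone P| = 45, |zone P∩zone Q| = 36.
|zone P ∖ zone Q| = |zone P| − |zone P∩zone Q| = 45 − 36 = 9.00.

9.00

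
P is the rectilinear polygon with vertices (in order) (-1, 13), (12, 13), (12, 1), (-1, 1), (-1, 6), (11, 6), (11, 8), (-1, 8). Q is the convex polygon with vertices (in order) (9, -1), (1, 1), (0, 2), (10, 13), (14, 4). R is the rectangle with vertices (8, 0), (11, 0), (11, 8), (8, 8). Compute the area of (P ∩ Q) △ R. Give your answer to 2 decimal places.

|P ∩ Q| = 70.5909.
|(P ∩ Q) ∩ R| = 15.
|(P ∩ Q) △ R| = 70.5909 + 24 − 30 = 64.59.

64.59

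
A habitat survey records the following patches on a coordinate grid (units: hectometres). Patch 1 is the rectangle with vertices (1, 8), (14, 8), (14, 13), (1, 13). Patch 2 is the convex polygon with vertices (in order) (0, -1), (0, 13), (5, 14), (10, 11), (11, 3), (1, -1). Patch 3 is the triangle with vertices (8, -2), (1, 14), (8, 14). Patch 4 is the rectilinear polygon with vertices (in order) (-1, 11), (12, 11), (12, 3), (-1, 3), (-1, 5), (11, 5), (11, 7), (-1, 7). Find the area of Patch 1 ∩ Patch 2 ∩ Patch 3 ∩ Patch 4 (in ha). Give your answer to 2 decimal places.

The intersection is the polygon with vertices (8,8), (3.625,8), (2.312,11), (8,11).
By the shoelace formula its area is 15.09.

15.09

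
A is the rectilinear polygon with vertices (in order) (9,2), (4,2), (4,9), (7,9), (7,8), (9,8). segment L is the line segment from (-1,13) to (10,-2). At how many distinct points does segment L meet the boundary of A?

2

The segment meets the boundary at (7.067,2), (4,6.182).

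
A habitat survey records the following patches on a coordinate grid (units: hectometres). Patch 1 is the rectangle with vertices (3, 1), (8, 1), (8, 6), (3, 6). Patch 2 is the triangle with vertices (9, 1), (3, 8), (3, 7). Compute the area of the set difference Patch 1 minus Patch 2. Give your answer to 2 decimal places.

|Patch 1| = 25, |Patch 1∩Patch 2| = 1.7024.
|Patch 1 ∖ Patch 2| = |Patch 1| − |Patch 1∩Patch 2| = 25 − 1.7024 = 23.30.

23.30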